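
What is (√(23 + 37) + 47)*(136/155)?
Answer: 6392/155 + 272*√15/155 ≈ 48.035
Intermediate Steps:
(√(23 + 37) + 47)*(136/155) = (√60 + 47)*(136*(1/155)) = (2*√15 + 47)*(136/155) = (47 + 2*√15)*(136/155) = 6392/155 + 272*√15/155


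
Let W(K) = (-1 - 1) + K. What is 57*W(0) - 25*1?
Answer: -139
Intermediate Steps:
W(K) = -2 + K
57*W(0) - 25*1 = 57*(-2 + 0) - 25*1 = 57*(-2) - 25 = -114 - 25 = -139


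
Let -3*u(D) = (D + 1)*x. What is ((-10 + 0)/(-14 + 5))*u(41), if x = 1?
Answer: -140/9 ≈ -15.556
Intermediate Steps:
u(D) = -1/3 - D/3 (u(D) = -(D + 1)/3 = -(1 + D)/3 = -1/3 - D/3)
((-10 + 0)/(-14 + 5))*u(41) = ((-10 + 0)/(-14 + 5))*(-1/3 - 1/3*41) = (-10/(-9))*(-1/3 - 41/3) = -10*(-1/9)*(-14) = (10/9)*(-14) = -140/9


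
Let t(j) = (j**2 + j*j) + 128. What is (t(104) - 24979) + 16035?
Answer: 12816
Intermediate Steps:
t(j) = 128 + 2*j**2 (t(j) = (j**2 + j**2) + 128 = 2*j**2 + 128 = 128 + 2*j**2)
(t(104) - 24979) + 16035 = ((128 + 2*104**2) - 24979) + 16035 = ((128 + 2*10816) - 24979) + 16035 = ((128 + 21632) - 24979) + 16035 = (21760 - 24979) + 16035 = -3219 + 16035 = 12816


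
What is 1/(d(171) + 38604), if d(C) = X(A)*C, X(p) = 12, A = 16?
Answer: 1/40656 ≈ 2.4597e-5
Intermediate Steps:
d(C) = 12*C
1/(d(171) + 38604) = 1/(12*171 + 38604) = 1/(2052 + 38604) = 1/40656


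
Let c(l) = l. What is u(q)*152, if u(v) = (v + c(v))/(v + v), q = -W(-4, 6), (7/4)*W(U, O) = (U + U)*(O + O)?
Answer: 152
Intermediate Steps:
W(U, O) = 16*O*U/7 (W(U, O) = 4*((U + U)*(O + O))/7 = 4*((2*U)*(2*O))/7 = 4*(4*O*U)/7 = 16*O*U/7)
q = 384/7 (q = -16*6*(-4)/7 = -1*(-384/7) = 384/7 ≈ 54.857)
u(v) = 1 (u(v) = (v + v)/(v + v) = (2*v)/((2*v)) = (2*v)*(1/(2*v)) = 1)
u(q)*152 = 1*152 = 152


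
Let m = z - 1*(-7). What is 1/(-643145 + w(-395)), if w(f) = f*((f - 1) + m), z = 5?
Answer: -1/491465 ≈ -2.0347e-6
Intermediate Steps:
m = 12 (m = 5 - 1*(-7) = 5 + 7 = 12)
w(f) = f*(11 + f) (w(f) = f*((f - 1) + 12) = f*((-1 + f) + 12) = f*(11 + f))
1/(-643145 + w(-395)) = 1/(-643145 - 395*(11 - 395)) = 1/(-643145 - 395*(-384)) = 1/(-643145 + 151680) = 1/(-491465) = -1/491465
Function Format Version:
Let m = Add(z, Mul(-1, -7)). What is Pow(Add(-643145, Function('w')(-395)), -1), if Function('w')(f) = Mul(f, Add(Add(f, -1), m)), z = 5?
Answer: Rational(-1, 491465) ≈ -2.0347e-6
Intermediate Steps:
m = 12 (m = Add(5, Mul(-1, -7)) = Add(5, 7) = 12)
Function('w')(f) = Mul(f, Add(11, f)) (Function('w')(f) = Mul(f, Add(Add(f, -1), 12)) = Mul(f, Add(Add(-1, f), 12)) = Mul(f, Add(11, f)))
Pow(Add(-643145, Function('w')(-395)), -1) = Pow(Add(-643145, Mul(-395, Add(11, -395))), -1) = Pow(Add(-643145, Mul(-395, -384)), -1) = Pow(Add(-643145, 151680), -1) = Pow(-491465, -1) = Rational(-1, 491465)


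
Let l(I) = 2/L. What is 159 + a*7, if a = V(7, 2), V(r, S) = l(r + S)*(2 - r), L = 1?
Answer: 89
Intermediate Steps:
l(I) = 2 (l(I) = 2/1 = 2*1 = 2)
V(r, S) = 4 - 2*r (V(r, S) = 2*(2 - r) = 4 - 2*r)
a = -10 (a = 4 - 2*7 = 4 - 14 = -10)
159 + a*7 = 159 - 10*7 = 159 - 70 = 89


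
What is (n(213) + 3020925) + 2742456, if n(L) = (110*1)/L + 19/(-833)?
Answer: 1022591015032/177429 ≈ 5.7634e+6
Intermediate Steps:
n(L) = -19/833 + 110/L (n(L) = 110/L + 19*(-1/833) = 110/L - 19/833 = -19/833 + 110/L)
(n(213) + 3020925) + 2742456 = ((-19/833 + 110/213) + 3020925) + 2742456 = (87583/177429 + 3020925) + 2742456 = 535999789408/177429 + 2742456 = 1022591015032/177429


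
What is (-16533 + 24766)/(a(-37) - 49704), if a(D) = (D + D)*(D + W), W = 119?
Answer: -8233/55772 ≈ -0.14762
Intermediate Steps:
a(D) = 2*D*(119 + D) (a(D) = (D + D)*(D + 119) = (2*D)*(119 + D) = 2*D*(119 + D))
(-16533 + 24766)/(a(-37) - 49704) = (-16533 + 24766)/(2*(-37)*(119 - 37) - 49704) = 8233/(2*(-37)*82 - 49704) = 8233/(-6068 - 49704) = 8233/(-55772) = 8233*(-1/55772) = -8233/55772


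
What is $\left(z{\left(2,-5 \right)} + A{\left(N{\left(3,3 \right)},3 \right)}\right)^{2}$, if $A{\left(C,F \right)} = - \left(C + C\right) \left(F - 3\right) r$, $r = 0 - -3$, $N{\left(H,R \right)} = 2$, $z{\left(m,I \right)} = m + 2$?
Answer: $16$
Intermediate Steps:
$z{\left(m,I \right)} = 2 + m$
$r = 3$ ($r = 0 + 3 = 3$)
$A{\left(C,F \right)} = - 6 C \left(-3 + F\right)$ ($A{\left(C,F \right)} = - \left(C + C\right) \left(F - 3\right) 3 = - 2 C \left(-3 + F\right) 3 = - 6 C \left(-3 + F\right)$)
$\left(z{\left(2,-5 \right)} + A{\left(N{\left(3,3 \right)},3 \right)}\right)^{2} = \left(\left(2 + 2\right) + 6 \cdot 2 \left(3 - 3\right)\right)^{2} = \left(4 + 6 \cdot 2 \left(3 - 3\right)\right)^{2} = \left(4 + 6 \cdot 2 \cdot 0\right)^{2} = \left(4 + 0\right)^{2} = 4^{2} = 16$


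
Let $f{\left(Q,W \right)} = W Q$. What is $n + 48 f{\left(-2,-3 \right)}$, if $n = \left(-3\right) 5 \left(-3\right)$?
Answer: $333$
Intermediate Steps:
$f{\left(Q,W \right)} = Q W$
$n = 45$ ($n = \left(-15\right) \left(-3\right) = 45$)
$n + 48 f{\left(-2,-3 \right)} = 45 + 48 \left(\left(-2\right) \left(-3\right)\right) = 45 + 48 \cdot 6 = 45 + 288 = 333$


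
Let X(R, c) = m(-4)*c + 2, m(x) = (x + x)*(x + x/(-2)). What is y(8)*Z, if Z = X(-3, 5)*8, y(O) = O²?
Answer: 41984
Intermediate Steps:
m(x) = x² (m(x) = (2*x)*(x + x*(-½)) = (2*x)*(x - x/2) = (2*x)*(x/2) = x²)
X(R, c) = 2 + 16*c (X(R, c) = (-4)²*c + 2 = 16*c + 2 = 2 + 16*c)
Z = 656 (Z = (2 + 16*5)*8 = (2 + 80)*8 = 82*8 = 656)
y(8)*Z = 8²*656 = 64*656 = 41984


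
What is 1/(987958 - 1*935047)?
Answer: 1/52911 ≈ 1.8900e-5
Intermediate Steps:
1/(987958 - 1*935047) = 1/(987958 - 935047) = 1/52911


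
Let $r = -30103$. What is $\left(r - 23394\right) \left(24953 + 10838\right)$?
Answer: $-1914711127$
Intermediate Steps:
$\left(r - 23394\right) \left(24953 + 10838\right) = \left(-30103 - 23394\right) \left(24953 + 10838\right) = \left(-53497\right) 35791 = -1914711127$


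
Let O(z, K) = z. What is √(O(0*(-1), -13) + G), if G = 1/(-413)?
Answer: I*√413/413 ≈ 0.049207*I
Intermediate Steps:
G = -1/413 ≈ -0.0024213
√(O(0*(-1), -13) + G) = √(0*(-1) - 1/413) = √(0 - 1/413) = √(-1/413) = I*√413/413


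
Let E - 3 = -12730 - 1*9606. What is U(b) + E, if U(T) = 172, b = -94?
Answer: -22161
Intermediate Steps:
E = -22333 (E = 3 + (-12730 - 1*9606) = 3 + (-12730 - 9606) = 3 - 22336 = -22333)
U(b) + E = 172 - 22333 = -22161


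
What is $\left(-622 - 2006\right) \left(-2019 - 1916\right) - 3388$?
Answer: $10337792$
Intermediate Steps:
$\left(-622 - 2006\right) \left(-2019 - 1916\right) - 3388 = \left(-2628\right) \left(-3935\right) - 3388 = 10341180 - 3388 = 10337792$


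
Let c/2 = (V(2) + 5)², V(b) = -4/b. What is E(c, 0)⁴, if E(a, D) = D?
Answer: 0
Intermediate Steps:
c = 18 (c = 2*(-4/2 + 5)² = 2*(-4*½ + 5)² = 2*(-2 + 5)² = 2*3² = 2*9 = 18)
E(c, 0)⁴ = 0⁴ = 0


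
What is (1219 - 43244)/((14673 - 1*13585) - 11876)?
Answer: 42025/10788 ≈ 3.8955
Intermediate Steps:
(1219 - 43244)/((14673 - 1*13585) - 11876) = -42025/((14673 - 13585) - 11876) = -42025/(1088 - 11876) = -42025/(-10788) = -42025*(-1/10788) = 42025/10788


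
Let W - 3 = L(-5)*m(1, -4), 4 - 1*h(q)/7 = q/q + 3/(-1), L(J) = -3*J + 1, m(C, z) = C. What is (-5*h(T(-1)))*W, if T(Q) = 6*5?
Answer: -3990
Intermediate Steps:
L(J) = 1 - 3*J
T(Q) = 30
h(q) = 42 (h(q) = 28 - 7*(q/q + 3/(-1)) = 28 - 7*(1 + 3*(-1)) = 28 - 7*(1 - 3) = 28 - 7*(-2) = 28 + 14 = 42)
W = 19 (W = 3 + (1 - 3*(-5))*1 = 3 + (1 + 15)*1 = 3 + 16*1 = 3 + 16 = 19)
(-5*h(T(-1)))*W = -5*42*19 = -210*19 = -3990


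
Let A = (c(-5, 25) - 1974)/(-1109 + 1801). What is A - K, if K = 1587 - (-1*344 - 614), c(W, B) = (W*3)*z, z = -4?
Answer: -881527/346 ≈ -2547.8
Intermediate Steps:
c(W, B) = -12*W (c(W, B) = (W*3)*(-4) = (3*W)*(-4) = -12*W)
K = 2545 (K = 1587 - (-344 - 614) = 1587 - 1*(-958) = 1587 + 958 = 2545)
A = -957/346 (A = (-12*(-5) - 1974)/(-1109 + 1801) = (60 - 1974)/692 = -1914*1/692 = -957/346 ≈ -2.7659)
A - K = -957/346 - 1*2545 = -957/346 - 2545 = -881527/346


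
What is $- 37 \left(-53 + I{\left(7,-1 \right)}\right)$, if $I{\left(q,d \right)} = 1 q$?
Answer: $1702$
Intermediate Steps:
$I{\left(q,d \right)} = q$
$- 37 \left(-53 + I{\left(7,-1 \right)}\right) = - 37 \left(-53 + 7\right) = \left(-37\right) \left(-46\right) = 1702$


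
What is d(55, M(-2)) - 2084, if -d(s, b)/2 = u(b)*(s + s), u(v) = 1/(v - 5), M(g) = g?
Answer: -14368/7 ≈ -2052.6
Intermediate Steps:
u(v) = 1/(-5 + v)
d(s, b) = -4*s/(-5 + b) (d(s, b) = -2*(s + s)/(-5 + b) = -2*2*s/(-5 + b) = -4*s/(-5 + b))
d(55, M(-2)) - 2084 = -4*55/(-5 - 2) - 2084 = -4*55/(-7) - 2084 = -4*55*(-1/7) - 2084 = 220/7 - 2084 = -14368/7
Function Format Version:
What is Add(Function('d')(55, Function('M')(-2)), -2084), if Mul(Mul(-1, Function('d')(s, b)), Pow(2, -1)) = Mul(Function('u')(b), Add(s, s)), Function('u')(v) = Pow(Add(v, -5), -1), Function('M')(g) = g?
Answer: Rational(-14368, 7) ≈ -2052.6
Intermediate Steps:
Function('u')(v) = Pow(Add(-5, v), -1)
Function('d')(s, b) = Mul(-4, s, Pow(Add(-5, b), -1)) (Function('d')(s, b) = Mul(-2, Mul(Pow(Add(-5, b), -1), Add(s, s))) = Mul(-2, Mul(Pow(Add(-5, b), -1), Mul(2, s))) = Mul(-2, Mul(2, s, Pow(Add(-5, b), -1))) = Mul(-4, s, Pow(Add(-5, b), -1)))
Add(Function('d')(55, Function('M')(-2)), -2084) = Add(Mul(-4, 55, Pow(Add(-5, -2), -1)), -2084) = Add(Mul(-4, 55, Pow(-7, -1)), -2084) = Add(Mul(-4, 55, Rational(-1, 7)), -2084) = Add(Rational(220, 7), -2084) = Rational(-14368, 7)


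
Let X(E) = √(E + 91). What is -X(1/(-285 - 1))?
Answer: -5*√297726/286 ≈ -9.5392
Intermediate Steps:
X(E) = √(91 + E)
-X(1/(-285 - 1)) = -√(91 + 1/(-285 - 1)) = -√(91 + 1/(-286)) = -√(91 - 1/286) = -√(26025/286) = -5*√297726/286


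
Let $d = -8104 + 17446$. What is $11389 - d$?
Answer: $2047$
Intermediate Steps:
$d = 9342$
$11389 - d = 11389 - 9342 = 2047$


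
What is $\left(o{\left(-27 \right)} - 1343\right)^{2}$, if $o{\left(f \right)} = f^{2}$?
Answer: $376996$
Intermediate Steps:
$\left(o{\left(-27 \right)} - 1343\right)^{2} = \left(\left(-27\right)^{2} - 1343\right)^{2} = \left(729 - 1343\right)^{2} = \left(-614\right)^{2} = 376996$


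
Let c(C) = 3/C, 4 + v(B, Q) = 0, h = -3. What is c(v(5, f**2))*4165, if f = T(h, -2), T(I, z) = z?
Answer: -12495/4 ≈ -3123.8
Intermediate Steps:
f = -2
v(B, Q) = -4 (v(B, Q) = -4 + 0 = -4)
c(v(5, f**2))*4165 = (3/(-4))*4165 = (3*(-1/4))*4165 = -3/4*4165 = -12495/4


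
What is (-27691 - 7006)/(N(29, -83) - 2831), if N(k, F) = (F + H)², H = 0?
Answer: -34697/4058 ≈ -8.5503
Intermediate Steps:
N(k, F) = F² (N(k, F) = (F + 0)² = F²)
(-27691 - 7006)/(N(29, -83) - 2831) = (-27691 - 7006)/((-83)² - 2831) = -34697/(6889 - 2831) = -34697/4058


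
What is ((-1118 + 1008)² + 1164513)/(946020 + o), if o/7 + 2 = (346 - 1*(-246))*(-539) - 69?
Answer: -1176613/1288093 ≈ -0.91345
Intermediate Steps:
o = -2234113 (o = -14 + 7*((346 - 1*(-246))*(-539) - 69) = -14 + 7*((346 + 246)*(-539) - 69) = -14 + 7*(592*(-539) - 69) = -14 + 7*(-319088 - 69) = -14 + 7*(-319157) = -14 - 2234099 = -2234113)
((-1118 + 1008)² + 1164513)/(946020 + o) = ((-1118 + 1008)² + 1164513)/(946020 - 2234113) = ((-110)² + 1164513)/(-1288093) = (12100 + 1164513)*(-1/1288093) = 1176613*(-1/1288093) = -1176613/1288093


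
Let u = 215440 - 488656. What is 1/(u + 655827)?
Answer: 1/382611 ≈ 2.6136e-6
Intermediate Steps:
u = -273216
1/(u + 655827) = 1/(-273216 + 655827) = 1/382611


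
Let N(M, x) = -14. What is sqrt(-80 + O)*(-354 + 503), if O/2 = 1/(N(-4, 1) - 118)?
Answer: 149*I*sqrt(348546)/66 ≈ 1332.8*I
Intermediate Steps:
O = -1/66 (O = 2/(-14 - 118) = 2/(-132) = 2*(-1/132) = -1/66 ≈ -0.015152)
sqrt(-80 + O)*(-354 + 503) = sqrt(-80 - 1/66)*(-354 + 503) = sqrt(-5281/66)*149 = (I*sqrt(348546)/66)*149 = 149*I*sqrt(348546)/66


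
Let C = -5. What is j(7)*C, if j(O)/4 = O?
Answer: -140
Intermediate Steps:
j(O) = 4*O
j(7)*C = (4*7)*(-5) = 28*(-5) = -140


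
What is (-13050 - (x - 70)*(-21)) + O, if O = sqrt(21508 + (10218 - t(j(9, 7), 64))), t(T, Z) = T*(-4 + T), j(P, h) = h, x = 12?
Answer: -14268 + sqrt(31705) ≈ -14090.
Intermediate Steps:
O = sqrt(31705) (O = sqrt(21508 + (10218 - 7*(-4 + 7))) = sqrt(21508 + (10218 - 7*3)) = sqrt(21508 + (10218 - 1*21)) = sqrt(21508 + (10218 - 21)) = sqrt(21508 + 10197) = sqrt(31705) ≈ 178.06)
(-13050 - (x - 70)*(-21)) + O = (-13050 - (12 - 70)*(-21)) + sqrt(31705) = (-13050 - (-58)*(-21)) + sqrt(31705) = (-13050 - 1*1218) + sqrt(31705) = (-13050 - 1218) + sqrt(31705) = -14268 + sqrt(31705)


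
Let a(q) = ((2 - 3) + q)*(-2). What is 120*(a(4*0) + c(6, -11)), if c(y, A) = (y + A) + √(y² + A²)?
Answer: -360 + 120*√157 ≈ 1143.6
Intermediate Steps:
c(y, A) = A + y + √(A² + y²) (c(y, A) = (A + y) + √(A² + y²) = A + y + √(A² + y²))
a(q) = 2 - 2*q (a(q) = (-1 + q)*(-2) = 2 - 2*q)
120*(a(4*0) + c(6, -11)) = 120*((2 - 8*0) + (-11 + 6 + √((-11)² + 6²))) = 120*((2 - 2*0) + (-11 + 6 + √(121 + 36))) = 120*((2 + 0) + (-11 + 6 + √157)) = 120*(2 + (-5 + √157)) = 120*(-3 + √157) = -360 + 120*√157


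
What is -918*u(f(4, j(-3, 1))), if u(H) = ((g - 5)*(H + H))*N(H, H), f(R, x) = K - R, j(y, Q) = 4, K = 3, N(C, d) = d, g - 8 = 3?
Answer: -11016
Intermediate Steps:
g = 11 (g = 8 + 3 = 11)
f(R, x) = 3 - R
u(H) = 12*H² (u(H) = ((11 - 5)*(H + H))*H = (6*(2*H))*H = (12*H)*H = 12*H²)
-918*u(f(4, j(-3, 1))) = -11016*(3 - 1*4)² = -11016*(3 - 4)² = -11016*(-1)² = -11016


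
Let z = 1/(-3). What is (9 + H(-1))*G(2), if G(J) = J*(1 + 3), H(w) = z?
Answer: 208/3 ≈ 69.333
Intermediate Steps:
z = -1/3 (z = 1*(-1/3) = -1/3 ≈ -0.33333)
H(w) = -1/3
G(J) = 4*J (G(J) = J*4 = 4*J)
(9 + H(-1))*G(2) = (9 - 1/3)*(4*2) = (26/3)*8 = 208/3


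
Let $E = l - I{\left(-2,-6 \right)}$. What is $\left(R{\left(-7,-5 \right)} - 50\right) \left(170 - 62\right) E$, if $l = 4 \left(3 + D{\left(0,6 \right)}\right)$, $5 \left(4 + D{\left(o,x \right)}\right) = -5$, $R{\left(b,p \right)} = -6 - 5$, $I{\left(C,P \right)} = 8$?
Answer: $105408$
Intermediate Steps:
$R{\left(b,p \right)} = -11$
$D{\left(o,x \right)} = -5$ ($D{\left(o,x \right)} = -4 + \frac{1}{5} \left(-5\right) = -4 - 1 = -5$)
$l = -8$ ($l = 4 \left(3 - 5\right) = 4 \left(-2\right) = -8$)
$E = -16$ ($E = -8 - 8 = -16$)
$\left(R{\left(-7,-5 \right)} - 50\right) \left(170 - 62\right) E = \left(-11 - 50\right) \left(170 - 62\right) \left(-16\right) = \left(-61\right) 108 \left(-16\right) = \left(-6588\right) \left(-16\right) = 105408$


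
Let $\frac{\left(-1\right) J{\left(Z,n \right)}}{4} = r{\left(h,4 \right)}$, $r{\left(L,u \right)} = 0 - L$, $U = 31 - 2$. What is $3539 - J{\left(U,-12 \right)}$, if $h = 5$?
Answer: $3519$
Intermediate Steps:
$U = 29$
$r{\left(L,u \right)} = - L$
$J{\left(Z,n \right)} = 20$ ($J{\left(Z,n \right)} = - 4 \left(\left(-1\right) 5\right) = \left(-4\right) \left(-5\right) = 20$)
$3539 - J{\left(U,-12 \right)} = 3539 - 20 = 3519$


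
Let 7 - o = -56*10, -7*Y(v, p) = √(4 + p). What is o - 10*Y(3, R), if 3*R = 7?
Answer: 567 + 10*√57/21 ≈ 570.59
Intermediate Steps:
R = 7/3 (R = (⅓)*7 = 7/3 ≈ 2.3333)
Y(v, p) = -√(4 + p)/7
o = 567 (o = 7 - (-56)*10 = 7 - 1*(-560) = 7 + 560 = 567)
o - 10*Y(3, R) = 567 - 10*(-√(4 + 7/3)/7) = 567 - 10*(-√57/21) = 567 - (-10)*√57/21 = 567 + 10*√57/21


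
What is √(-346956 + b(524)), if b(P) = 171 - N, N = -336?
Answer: I*√346449 ≈ 588.6*I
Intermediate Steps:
b(P) = 507 (b(P) = 171 - 1*(-336) = 171 + 336 = 507)
√(-346956 + b(524)) = √(-346956 + 507) = √(-346449) = I*√346449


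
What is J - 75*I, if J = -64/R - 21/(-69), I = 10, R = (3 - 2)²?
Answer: -18715/23 ≈ -813.70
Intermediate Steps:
R = 1 (R = 1² = 1)
J = -1465/23 (J = -64/1 - 21/(-69) = -64*1 - 21*(-1/69) = -64 + 7/23 = -1465/23 ≈ -63.696)
J - 75*I = -1465/23 - 75*10 = -1465/23 - 750 = -18715/23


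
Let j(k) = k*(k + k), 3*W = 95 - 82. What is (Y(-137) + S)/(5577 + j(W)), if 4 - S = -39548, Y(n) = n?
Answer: 354735/50531 ≈ 7.0201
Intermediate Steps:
W = 13/3 (W = (95 - 82)/3 = (⅓)*13 = 13/3 ≈ 4.3333)
j(k) = 2*k² (j(k) = k*(2*k) = 2*k²)
S = 39552 (S = 4 - 1*(-39548) = 4 + 39548 = 39552)
(Y(-137) + S)/(5577 + j(W)) = (-137 + 39552)/(5577 + 2*(13/3)²) = 39415/(5577 + 2*(169/9)) = 39415/(5577 + 338/9) = 39415/(50531/9) = 39415*(9/50531) = 354735/50531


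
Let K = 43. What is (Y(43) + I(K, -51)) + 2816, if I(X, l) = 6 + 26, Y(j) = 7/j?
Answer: 122471/43 ≈ 2848.2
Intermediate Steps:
I(X, l) = 32
(Y(43) + I(K, -51)) + 2816 = (7/43 + 32) + 2816 = 1383/43 + 2816 = 122471/43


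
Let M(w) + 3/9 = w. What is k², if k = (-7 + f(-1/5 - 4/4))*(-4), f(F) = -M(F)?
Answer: 107584/225 ≈ 478.15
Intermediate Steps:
M(w) = -⅓ + w
f(F) = ⅓ - F (f(F) = -(-⅓ + F) = ⅓ - F)
k = 328/15 (k = (-7 + (⅓ - (-1/5 - 4/4)))*(-4) = (-7 + (⅓ - (-1*⅕ - 4*¼)))*(-4) = (-7 + (⅓ - (-⅕ - 1)))*(-4) = (-7 + (⅓ - 1*(-6/5)))*(-4) = (-7 + (⅓ + 6/5))*(-4) = (-7 + 23/15)*(-4) = -82/15*(-4) = 328/15 ≈ 21.867)
k² = (328/15)² = 107584/225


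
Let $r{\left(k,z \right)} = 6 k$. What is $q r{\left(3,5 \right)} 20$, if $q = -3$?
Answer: $-1080$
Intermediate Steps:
$q r{\left(3,5 \right)} 20 = - 3 \cdot 6 \cdot 3 \cdot 20 = \left(-3\right) 18 \cdot 20 = \left(-54\right) 20 = -1080$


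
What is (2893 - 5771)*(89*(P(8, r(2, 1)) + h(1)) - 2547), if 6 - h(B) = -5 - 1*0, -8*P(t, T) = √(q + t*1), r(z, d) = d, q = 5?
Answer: 4512704 + 128071*√13/4 ≈ 4.6281e+6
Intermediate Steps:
P(t, T) = -√(5 + t)/8 (P(t, T) = -√(5 + t*1)/8 = -√(5 + t)/8)
h(B) = 11 (h(B) = 6 - (-5 - 1*0) = 6 - (-5 + 0) = 6 - 1*(-5) = 6 + 5 = 11)
(2893 - 5771)*(89*(P(8, r(2, 1)) + h(1)) - 2547) = (2893 - 5771)*(89*(-√(5 + 8)/8 + 11) - 2547) = -2878*(89*(-√13/8 + 11) - 2547) = -2878*(89*(11 - √13/8) - 2547) = -2878*((979 - 89*√13/8) - 2547) = -2878*(-1568 - 89*√13/8) = 4512704 + 128071*√13/4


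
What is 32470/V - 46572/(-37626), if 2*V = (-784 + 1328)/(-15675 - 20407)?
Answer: -108043999957/25084 ≈ -4.3073e+6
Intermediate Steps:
V = -136/18041 (V = ((-784 + 1328)/(-15675 - 20407))/2 = (544/(-36082))/2 = (544*(-1/36082))/2 = (1/2)*(-272/18041) = -136/18041 ≈ -0.0075384)
32470/V - 46572/(-37626) = 32470/(-136/18041) - 46572/(-37626) = 32470*(-18041/136) - 46572*(-1/37626) = -17229155/4 + 7762/6271 = -108043999957/25084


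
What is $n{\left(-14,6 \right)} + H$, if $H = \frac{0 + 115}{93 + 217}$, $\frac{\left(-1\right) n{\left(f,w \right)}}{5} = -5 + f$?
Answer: $\frac{5913}{62} \approx 95.371$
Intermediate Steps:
$n{\left(f,w \right)} = 25 - 5 f$ ($n{\left(f,w \right)} = - 5 \left(-5 + f\right) = 25 - 5 f$)
$H = \frac{23}{62}$ ($H = \frac{115}{310} = 115 \cdot \frac{1}{310} = \frac{23}{62} \approx 0.37097$)
$n{\left(-14,6 \right)} + H = \left(25 - -70\right) + \frac{23}{62} = \left(25 + 70\right) + \frac{23}{62} = 95 + \frac{23}{62} = \frac{5913}{62}$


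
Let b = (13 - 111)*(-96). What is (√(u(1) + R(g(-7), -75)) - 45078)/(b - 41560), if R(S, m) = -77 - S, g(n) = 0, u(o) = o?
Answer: 22539/16076 - I*√19/16076 ≈ 1.402 - 0.00027114*I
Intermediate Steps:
b = 9408 (b = -98*(-96) = 9408)
(√(u(1) + R(g(-7), -75)) - 45078)/(b - 41560) = (√(1 + (-77 - 1*0)) - 45078)/(9408 - 41560) = (√(1 + (-77 + 0)) - 45078)/(-32152) = (√(1 - 77) - 45078)*(-1/32152) = (√(-76) - 45078)*(-1/32152) = (2*I*√19 - 45078)*(-1/32152) = (-45078 + 2*I*√19)*(-1/32152) = 22539/16076 - I*√19/16076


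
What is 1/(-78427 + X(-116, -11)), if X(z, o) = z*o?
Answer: -1/77151 ≈ -1.2962e-5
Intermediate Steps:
X(z, o) = o*z
1/(-78427 + X(-116, -11)) = 1/(-78427 - 11*(-116)) = 1/(-78427 + 1276) = 1/(-77151) = -1/77151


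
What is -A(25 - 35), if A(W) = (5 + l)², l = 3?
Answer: -64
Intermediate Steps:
A(W) = 64 (A(W) = (5 + 3)² = 8² = 64)
-A(25 - 35) = -1*64 = -64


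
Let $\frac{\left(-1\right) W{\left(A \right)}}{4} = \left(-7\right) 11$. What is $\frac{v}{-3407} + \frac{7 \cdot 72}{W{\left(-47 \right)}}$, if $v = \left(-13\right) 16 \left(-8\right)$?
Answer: $\frac{43022}{37477} \approx 1.148$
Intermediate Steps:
$W{\left(A \right)} = 308$ ($W{\left(A \right)} = - 4 \left(\left(-7\right) 11\right) = \left(-4\right) \left(-77\right) = 308$)
$v = 1664$ ($v = \left(-208\right) \left(-8\right) = 1664$)
$\frac{v}{-3407} + \frac{7 \cdot 72}{W{\left(-47 \right)}} = \frac{1664}{-3407} + \frac{7 \cdot 72}{308} = 1664 \left(- \frac{1}{3407}\right) + 504 \cdot \frac{1}{308} = - \frac{1664}{3407} + \frac{18}{11} = \frac{43022}{37477}$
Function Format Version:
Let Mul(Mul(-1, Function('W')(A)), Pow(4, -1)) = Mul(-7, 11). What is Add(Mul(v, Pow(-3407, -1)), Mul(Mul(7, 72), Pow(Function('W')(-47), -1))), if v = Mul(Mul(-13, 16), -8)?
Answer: Rational(43022, 37477) ≈ 1.1480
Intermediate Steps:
Function('W')(A) = 308 (Function('W')(A) = Mul(-4, Mul(-7, 11)) = Mul(-4, -77) = 308)
v = 1664 (v = Mul(-208, -8) = 1664)
Add(Mul(v, Pow(-3407, -1)), Mul(Mul(7, 72), Pow(Function('W')(-47), -1))) = Add(Mul(1664, Pow(-3407, -1)), Mul(Mul(7, 72), Pow(308, -1))) = Add(Mul(1664, Rational(-1, 3407)), Mul(504, Rational(1, 308))) = Add(Rational(-1664, 3407), Rational(18, 11)) = Rational(43022, 37477)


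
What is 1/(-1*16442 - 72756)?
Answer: -1/89198 ≈ -1.1211e-5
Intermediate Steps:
1/(-1*16442 - 72756) = 1/(-16442 - 72756) = 1/(-89198) = -1/89198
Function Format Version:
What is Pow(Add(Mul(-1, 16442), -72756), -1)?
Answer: Rational(-1, 89198) ≈ -1.1211e-5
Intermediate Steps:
Pow(Add(Mul(-1, 16442), -72756), -1) = Pow(Add(-16442, -72756), -1) = Pow(-89198, -1) = Rational(-1, 89198)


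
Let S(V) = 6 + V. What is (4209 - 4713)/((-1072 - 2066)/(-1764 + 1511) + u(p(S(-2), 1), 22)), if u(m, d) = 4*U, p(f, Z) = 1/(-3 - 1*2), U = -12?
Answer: 21252/1501 ≈ 14.159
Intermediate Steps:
p(f, Z) = -1/5 (p(f, Z) = 1/(-3 - 2) = 1/(-5) = -1/5)
u(m, d) = -48 (u(m, d) = 4*(-12) = -48)
(4209 - 4713)/((-1072 - 2066)/(-1764 + 1511) + u(p(S(-2), 1), 22)) = (4209 - 4713)/((-1072 - 2066)/(-1764 + 1511) - 48) = -504/(-3138/(-253) - 48) = -504/(-3138*(-1/253) - 48) = -504/(3138/253 - 48) = -504/(-9006/253) = -504*(-253/9006) = 21252/1501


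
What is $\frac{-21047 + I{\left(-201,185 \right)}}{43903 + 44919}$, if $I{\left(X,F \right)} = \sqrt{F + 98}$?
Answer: $- \frac{21047}{88822} + \frac{\sqrt{283}}{88822} \approx -0.23677$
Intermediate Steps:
$I{\left(X,F \right)} = \sqrt{98 + F}$
$\frac{-21047 + I{\left(-201,185 \right)}}{43903 + 44919} = \frac{-21047 + \sqrt{98 + 185}}{43903 + 44919} = \frac{-21047 + \sqrt{283}}{88822} = \left(-21047 + \sqrt{283}\right) \frac{1}{88822} = - \frac{21047}{88822} + \frac{\sqrt{283}}{88822}$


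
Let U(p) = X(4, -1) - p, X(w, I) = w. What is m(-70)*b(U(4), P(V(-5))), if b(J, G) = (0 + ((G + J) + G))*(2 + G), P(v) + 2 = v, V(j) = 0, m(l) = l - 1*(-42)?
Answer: 0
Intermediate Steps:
m(l) = 42 + l (m(l) = l + 42 = 42 + l)
P(v) = -2 + v
U(p) = 4 - p
b(J, G) = (2 + G)*(J + 2*G) (b(J, G) = (0 + (J + 2*G))*(2 + G) = (J + 2*G)*(2 + G) = (2 + G)*(J + 2*G))
m(-70)*b(U(4), P(V(-5))) = (42 - 70)*(2*(4 - 1*4) + 2*(-2 + 0)² + 4*(-2 + 0) + (-2 + 0)*(4 - 1*4)) = -28*(2*(4 - 4) + 2*(-2)² + 4*(-2) - 2*(4 - 4)) = -28*(2*0 + 2*4 - 8 - 2*0) = -28*(0 + 8 - 8 + 0) = -28*0 = 0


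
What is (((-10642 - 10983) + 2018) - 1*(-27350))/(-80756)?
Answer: -7743/80756 ≈ -0.095881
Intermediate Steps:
(((-10642 - 10983) + 2018) - 1*(-27350))/(-80756) = ((-21625 + 2018) + 27350)*(-1/80756) = (-19607 + 27350)*(-1/80756) = 7743*(-1/80756) = -7743/80756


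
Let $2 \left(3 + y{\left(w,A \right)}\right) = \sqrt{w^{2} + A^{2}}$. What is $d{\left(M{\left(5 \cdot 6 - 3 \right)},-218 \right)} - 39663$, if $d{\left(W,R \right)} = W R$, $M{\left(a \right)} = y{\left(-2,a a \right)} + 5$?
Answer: $-40099 - 109 \sqrt{531445} \approx -1.1956 \cdot 10^{5}$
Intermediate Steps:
$y{\left(w,A \right)} = -3 + \frac{\sqrt{A^{2} + w^{2}}}{2}$ ($y{\left(w,A \right)} = -3 + \frac{\sqrt{w^{2} + A^{2}}}{2} = -3 + \frac{\sqrt{A^{2} + w^{2}}}{2}$)
$M{\left(a \right)} = 2 + \frac{\sqrt{4 + a^{4}}}{2}$ ($M{\left(a \right)} = \left(-3 + \frac{\sqrt{\left(a a\right)^{2} + \left(-2\right)^{2}}}{2}\right) + 5 = \left(-3 + \frac{\sqrt{\left(a^{2}\right)^{2} + 4}}{2}\right) + 5 = \left(-3 + \frac{\sqrt{a^{4} + 4}}{2}\right) + 5 = \left(-3 + \frac{\sqrt{4 + a^{4}}}{2}\right) + 5 = 2 + \frac{\sqrt{4 + a^{4}}}{2}$)
$d{\left(W,R \right)} = R W$
$d{\left(M{\left(5 \cdot 6 - 3 \right)},-218 \right)} - 39663 = - 218 \left(2 + \frac{\sqrt{4 + \left(5 \cdot 6 - 3\right)^{4}}}{2}\right) - 39663 = - 218 \left(2 + \frac{\sqrt{4 + \left(30 - 3\right)^{4}}}{2}\right) - 39663 = - 218 \left(2 + \frac{\sqrt{4 + 27^{4}}}{2}\right) - 39663 = - 218 \left(2 + \frac{\sqrt{4 + 531441}}{2}\right) - 39663 = - 218 \left(2 + \frac{\sqrt{531445}}{2}\right) - 39663 = \left(-436 - 109 \sqrt{531445}\right) - 39663 = -40099 - 109 \sqrt{531445}$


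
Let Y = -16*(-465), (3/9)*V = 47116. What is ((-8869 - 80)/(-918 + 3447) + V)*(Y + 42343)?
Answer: 5931812766323/843 ≈ 7.0366e+9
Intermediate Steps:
V = 141348 (V = 3*47116 = 141348)
Y = 7440
((-8869 - 80)/(-918 + 3447) + V)*(Y + 42343) = ((-8869 - 80)/(-918 + 3447) + 141348)*(7440 + 42343) = (-8949/2529 + 141348)*49783 = (-8949*1/2529 + 141348)*49783 = (-2983/843 + 141348)*49783 = (119153381/843)*49783 = 5931812766323/843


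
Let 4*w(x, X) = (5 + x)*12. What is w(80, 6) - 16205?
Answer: -15950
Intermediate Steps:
w(x, X) = 15 + 3*x (w(x, X) = ((5 + x)*12)/4 = (60 + 12*x)/4 = 15 + 3*x)
w(80, 6) - 16205 = (15 + 3*80) - 16205 = (15 + 240) - 16205 = 255 - 16205 = -15950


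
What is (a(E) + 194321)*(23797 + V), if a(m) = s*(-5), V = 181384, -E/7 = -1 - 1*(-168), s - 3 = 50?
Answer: 39816604136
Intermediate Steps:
s = 53 (s = 3 + 50 = 53)
E = -1169 (E = -7*(-1 - 1*(-168)) = -7*(-1 + 168) = -7*167 = -1169)
a(m) = -265 (a(m) = 53*(-5) = -265)
(a(E) + 194321)*(23797 + V) = (-265 + 194321)*(23797 + 181384) = 194056*205181 = 39816604136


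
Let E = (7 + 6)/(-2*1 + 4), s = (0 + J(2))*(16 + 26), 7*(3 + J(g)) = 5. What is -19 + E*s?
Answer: -643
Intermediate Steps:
J(g) = -16/7 (J(g) = -3 + (⅐)*5 = -3 + 5/7 = -16/7)
s = -96 (s = (0 - 16/7)*(16 + 26) = -16/7*42 = -96)
E = 13/2 (E = 13/(-2 + 4) = 13/2 ≈ 6.5000)
-19 + E*s = -19 + (13/2)*(-96) = -19 - 624 = -643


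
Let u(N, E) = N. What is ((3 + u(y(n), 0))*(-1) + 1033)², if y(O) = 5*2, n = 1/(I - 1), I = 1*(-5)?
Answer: 1040400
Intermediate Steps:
I = -5
n = -⅙ (n = 1/(-5 - 1) = 1/(-6) = -⅙ ≈ -0.16667)
y(O) = 10
((3 + u(y(n), 0))*(-1) + 1033)² = ((3 + 10)*(-1) + 1033)² = (13*(-1) + 1033)² = (-13 + 1033)² = 1020² = 1040400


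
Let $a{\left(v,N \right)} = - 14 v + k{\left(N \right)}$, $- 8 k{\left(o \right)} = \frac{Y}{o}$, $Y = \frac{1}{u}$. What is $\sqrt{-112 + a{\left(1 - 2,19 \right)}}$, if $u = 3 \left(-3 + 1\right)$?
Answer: $\frac{25 i \sqrt{8151}}{228} \approx 9.8994 i$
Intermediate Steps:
$u = -6$ ($u = 3 \left(-2\right) = -6$)
$Y = - \frac{1}{6}$ ($Y = \frac{1}{-6} = - \frac{1}{6} \approx -0.16667$)
$k{\left(o \right)} = \frac{1}{48 o}$ ($k{\left(o \right)} = - \frac{\left(- \frac{1}{6}\right) \frac{1}{o}}{8} = \frac{1}{48 o}$)
$a{\left(v,N \right)} = - 14 v + \frac{1}{48 N}$
$\sqrt{-112 + a{\left(1 - 2,19 \right)}} = \sqrt{-112 - \left(- \frac{1}{912} + 14 \left(1 - 2\right)\right)} = \sqrt{-112 + \left(\left(-14\right) \left(-1\right) + \frac{1}{912}\right)} = \sqrt{-112 + \left(14 + \frac{1}{912}\right)} = \sqrt{-112 + \frac{12769}{912}} = \sqrt{- \frac{89375}{912}} = \frac{25 i \sqrt{8151}}{228}$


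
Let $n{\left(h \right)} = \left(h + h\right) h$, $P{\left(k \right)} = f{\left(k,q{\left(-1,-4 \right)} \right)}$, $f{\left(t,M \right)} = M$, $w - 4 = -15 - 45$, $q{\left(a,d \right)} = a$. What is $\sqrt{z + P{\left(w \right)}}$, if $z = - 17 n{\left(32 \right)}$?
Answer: $i \sqrt{34817} \approx 186.59 i$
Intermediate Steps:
$w = -56$ ($w = 4 - 60 = -56$)
$P{\left(k \right)} = -1$
$n{\left(h \right)} = 2 h^{2}$ ($n{\left(h \right)} = 2 h h = 2 h^{2}$)
$z = -34816$ ($z = - 17 \cdot 2 \cdot 32^{2} = - 17 \cdot 2 \cdot 1024 = \left(-17\right) 2048 = -34816$)
$\sqrt{z + P{\left(w \right)}} = \sqrt{-34816 - 1} = \sqrt{-34817} = i \sqrt{34817}$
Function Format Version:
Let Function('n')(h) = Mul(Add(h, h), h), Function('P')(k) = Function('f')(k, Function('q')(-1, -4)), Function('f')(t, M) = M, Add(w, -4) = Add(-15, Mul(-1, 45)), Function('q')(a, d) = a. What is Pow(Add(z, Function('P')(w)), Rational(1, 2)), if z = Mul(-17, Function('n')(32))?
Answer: Mul(I, Pow(34817, Rational(1, 2))) ≈ Mul(186.59, I)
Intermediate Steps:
w = -56 (w = Add(4, Add(-15, Mul(-1, 45))) = Add(4, Add(-15, -45)) = Add(4, -60) = -56)
Function('P')(k) = -1
Function('n')(h) = Mul(2, Pow(h, 2)) (Function('n')(h) = Mul(Mul(2, h), h) = Mul(2, Pow(h, 2)))
z = -34816 (z = Mul(-17, Mul(2, Pow(32, 2))) = Mul(-17, Mul(2, 1024)) = Mul(-17, 2048) = -34816)
Pow(Add(z, Function('P')(w)), Rational(1, 2)) = Pow(Add(-34816, -1), Rational(1, 2)) = Pow(-34817, Rational(1, 2)) = Mul(I, Pow(34817, Rational(1, 2)))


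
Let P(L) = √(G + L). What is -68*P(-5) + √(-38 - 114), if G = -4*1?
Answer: 2*I*(-102 + √38) ≈ -191.67*I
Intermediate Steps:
G = -4
P(L) = √(-4 + L)
-68*P(-5) + √(-38 - 114) = -68*√(-4 - 5) + √(-38 - 114) = -204*I + √(-152) = -204*I + 2*I*√38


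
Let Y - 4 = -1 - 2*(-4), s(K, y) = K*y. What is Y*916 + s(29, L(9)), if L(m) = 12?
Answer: 10424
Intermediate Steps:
Y = 11 (Y = 4 + (-1 - 2*(-4)) = 4 + (-1 + 8) = 4 + 7 = 11)
Y*916 + s(29, L(9)) = 11*916 + 29*12 = 10076 + 348 = 10424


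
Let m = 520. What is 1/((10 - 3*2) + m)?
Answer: 1/524 ≈ 0.0019084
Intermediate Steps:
1/((10 - 3*2) + m) = 1/((10 - 3*2) + 520) = 1/((10 - 6) + 520) = 1/(4 + 520) = 1/524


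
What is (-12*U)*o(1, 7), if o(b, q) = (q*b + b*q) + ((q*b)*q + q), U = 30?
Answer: -25200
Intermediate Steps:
o(b, q) = q + b*q² + 2*b*q (o(b, q) = (b*q + b*q) + ((b*q)*q + q) = 2*b*q + (b*q² + q) = 2*b*q + (q + b*q²) = q + b*q² + 2*b*q)
(-12*U)*o(1, 7) = (-12*30)*(7*(1 + 2*1 + 1*7)) = -2520*(1 + 2 + 7) = -2520*10 = -360*70 = -25200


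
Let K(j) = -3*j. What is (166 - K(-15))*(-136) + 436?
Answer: -16020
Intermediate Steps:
(166 - K(-15))*(-136) + 436 = (166 - (-3)*(-15))*(-136) + 436 = (166 - 1*45)*(-136) + 436 = (166 - 45)*(-136) + 436 = 121*(-136) + 436 = -16456 + 436 = -16020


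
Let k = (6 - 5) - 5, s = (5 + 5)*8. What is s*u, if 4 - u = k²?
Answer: -960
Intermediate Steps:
s = 80 (s = 10*8 = 80)
k = -4 (k = 1 - 5 = -4)
u = -12 (u = 4 - 1*(-4)² = 4 - 1*16 = 4 - 16 = -12)
s*u = 80*(-12) = -960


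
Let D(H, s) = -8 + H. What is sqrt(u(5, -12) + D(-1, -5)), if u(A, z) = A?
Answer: 2*I ≈ 2.0*I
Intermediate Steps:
sqrt(u(5, -12) + D(-1, -5)) = sqrt(5 + (-8 - 1)) = sqrt(5 - 9) = sqrt(-4) = 2*I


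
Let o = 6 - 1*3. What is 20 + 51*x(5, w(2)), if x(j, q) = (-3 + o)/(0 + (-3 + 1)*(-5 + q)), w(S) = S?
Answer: 20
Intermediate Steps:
o = 3 (o = 6 - 3 = 3)
x(j, q) = 0 (x(j, q) = (-3 + 3)/(0 + (-3 + 1)*(-5 + q)) = 0/(0 - 2*(-5 + q)) = 0/(0 + (10 - 2*q)) = 0/(10 - 2*q) = 0)
20 + 51*x(5, w(2)) = 20 + 51*0 = 20 + 0 = 20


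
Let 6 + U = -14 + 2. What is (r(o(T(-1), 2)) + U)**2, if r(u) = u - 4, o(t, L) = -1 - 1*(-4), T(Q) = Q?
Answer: 361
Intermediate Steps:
o(t, L) = 3 (o(t, L) = -1 + 4 = 3)
r(u) = -4 + u
U = -18 (U = -6 + (-14 + 2) = -6 - 12 = -18)
(r(o(T(-1), 2)) + U)**2 = ((-4 + 3) - 18)**2 = (-1 - 18)**2 = (-19)**2 = 361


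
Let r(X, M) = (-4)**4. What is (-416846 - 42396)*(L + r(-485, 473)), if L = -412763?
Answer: 189440539694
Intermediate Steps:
r(X, M) = 256
(-416846 - 42396)*(L + r(-485, 473)) = (-416846 - 42396)*(-412763 + 256) = -459242*(-412507) = 189440539694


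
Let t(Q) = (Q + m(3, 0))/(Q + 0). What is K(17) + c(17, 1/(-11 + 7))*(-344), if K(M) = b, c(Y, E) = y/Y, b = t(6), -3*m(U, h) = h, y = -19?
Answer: 6553/17 ≈ 385.47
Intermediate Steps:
m(U, h) = -h/3
t(Q) = 1 (t(Q) = (Q - ⅓*0)/(Q + 0) = (Q + 0)/Q = Q/Q = 1)
b = 1
c(Y, E) = -19/Y
K(M) = 1
K(17) + c(17, 1/(-11 + 7))*(-344) = 1 - 19/17*(-344) = 1 + 6536/17 = 6553/17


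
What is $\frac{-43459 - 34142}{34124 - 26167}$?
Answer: $- \frac{77601}{7957} \approx -9.7525$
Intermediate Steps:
$\frac{-43459 - 34142}{34124 - 26167} = \frac{-43459 - 34142}{7957} = \left(-77601\right) \frac{1}{7957} = - \frac{77601}{7957}$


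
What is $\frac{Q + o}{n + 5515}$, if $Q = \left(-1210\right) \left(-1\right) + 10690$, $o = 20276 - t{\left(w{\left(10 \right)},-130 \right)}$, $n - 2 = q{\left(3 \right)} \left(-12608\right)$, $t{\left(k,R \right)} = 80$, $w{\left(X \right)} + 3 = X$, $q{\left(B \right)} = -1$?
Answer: $\frac{32096}{18125} \approx 1.7708$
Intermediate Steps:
$w{\left(X \right)} = -3 + X$
$n = 12610$ ($n = 2 - -12608 = 2 + 12608 = 12610$)
$o = 20196$ ($o = 20276 - 80 = 20196$)
$Q = 11900$ ($Q = 1210 + 10690 = 11900$)
$\frac{Q + o}{n + 5515} = \frac{11900 + 20196}{12610 + 5515} = \frac{32096}{18125}$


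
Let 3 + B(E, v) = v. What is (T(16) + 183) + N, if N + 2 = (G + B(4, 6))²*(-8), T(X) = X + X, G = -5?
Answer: 181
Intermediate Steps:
T(X) = 2*X
B(E, v) = -3 + v
N = -34 (N = -2 + (-5 + (-3 + 6))²*(-8) = -2 + (-5 + 3)²*(-8) = -2 + (-2)²*(-8) = -2 + 4*(-8) = -2 - 32 = -34)
(T(16) + 183) + N = (2*16 + 183) - 34 = (32 + 183) - 34 = 215 - 34 = 181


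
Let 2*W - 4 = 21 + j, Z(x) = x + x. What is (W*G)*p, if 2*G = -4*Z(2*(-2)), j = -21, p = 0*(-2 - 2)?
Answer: 0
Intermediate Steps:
p = 0 (p = 0*(-4) = 0)
Z(x) = 2*x
G = 16 (G = (-8*2*(-2))/2 = (-8*(-4))/2 = (-4*(-8))/2 = (½)*32 = 16)
W = 2 (W = 2 + (21 - 21)/2 = 2 + (½)*0 = 2 + 0 = 2)
(W*G)*p = (2*16)*0 = 32*0 = 0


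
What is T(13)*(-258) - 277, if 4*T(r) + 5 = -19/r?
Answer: 1817/13 ≈ 139.77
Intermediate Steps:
T(r) = -5/4 - 19/(4*r) (T(r) = -5/4 + (-19/r)/4 = -5/4 - 19/(4*r))
T(13)*(-258) - 277 = ((1/4)*(-19 - 5*13)/13)*(-258) - 277 = ((1/4)*(1/13)*(-19 - 65))*(-258) - 277 = ((1/4)*(1/13)*(-84))*(-258) - 277 = -21/13*(-258) - 277 = 5418/13 - 277 = 1817/13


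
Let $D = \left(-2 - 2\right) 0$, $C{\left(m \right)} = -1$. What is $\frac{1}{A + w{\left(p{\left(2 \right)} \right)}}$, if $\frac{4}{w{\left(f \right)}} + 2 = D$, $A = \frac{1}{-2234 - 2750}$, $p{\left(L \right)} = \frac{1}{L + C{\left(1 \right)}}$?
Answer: $- \frac{4984}{9969} \approx -0.49995$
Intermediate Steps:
$p{\left(L \right)} = \frac{1}{-1 + L}$ ($p{\left(L \right)} = \frac{1}{L - 1} = \frac{1}{-1 + L}$)
$D = 0$ ($D = \left(-4\right) 0 = 0$)
$A = - \frac{1}{4984}$ ($A = \frac{1}{-4984} = - \frac{1}{4984} \approx -0.00020064$)
$w{\left(f \right)} = -2$ ($w{\left(f \right)} = \frac{4}{-2 + 0} = \frac{4}{-2} = 4 \left(- \frac{1}{2}\right) = -2$)
$\frac{1}{A + w{\left(p{\left(2 \right)} \right)}} = \frac{1}{- \frac{1}{4984} - 2} = \frac{1}{- \frac{9969}{4984}} = - \frac{4984}{9969}$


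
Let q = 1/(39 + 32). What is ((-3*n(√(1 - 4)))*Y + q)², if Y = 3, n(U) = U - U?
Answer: 1/5041 ≈ 0.00019837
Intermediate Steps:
n(U) = 0
q = 1/71 ≈ 0.014085
((-3*n(√(1 - 4)))*Y + q)² = (-3*0*3 + 1/71)² = (0*3 + 1/71)² = (0 + 1/71)² = (1/71)² = 1/5041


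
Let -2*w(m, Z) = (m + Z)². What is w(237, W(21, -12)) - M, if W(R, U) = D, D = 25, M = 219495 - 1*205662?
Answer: -48155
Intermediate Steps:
M = 13833 (M = 219495 - 205662 = 13833)
W(R, U) = 25
w(m, Z) = -(Z + m)²/2 (w(m, Z) = -(m + Z)²/2 = -(Z + m)²/2)
w(237, W(21, -12)) - M = -(25 + 237)²/2 - 1*13833 = -½*262² - 13833 = -½*68644 - 13833 = -34322 - 13833 = -48155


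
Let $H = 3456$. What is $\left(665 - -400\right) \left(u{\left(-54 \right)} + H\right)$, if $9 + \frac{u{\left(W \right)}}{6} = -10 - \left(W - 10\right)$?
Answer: $3968190$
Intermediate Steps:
$u{\left(W \right)} = -54 - 6 W$ ($u{\left(W \right)} = -54 + 6 \left(-10 - \left(W - 10\right)\right) = -54 + 6 \left(-10 - \left(-10 + W\right)\right) = -54 + 6 \left(- W\right) = -54 - 6 W$)
$\left(665 - -400\right) \left(u{\left(-54 \right)} + H\right) = \left(665 - -400\right) \left(\left(-54 - -324\right) + 3456\right) = \left(665 + \left(-1149 + 1549\right)\right) \left(\left(-54 + 324\right) + 3456\right) = \left(665 + 400\right) \left(270 + 3456\right) = 1065 \cdot 3726 = 3968190$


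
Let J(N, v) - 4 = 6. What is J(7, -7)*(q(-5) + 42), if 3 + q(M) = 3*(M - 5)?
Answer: 90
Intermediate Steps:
J(N, v) = 10 (J(N, v) = 4 + 6 = 10)
q(M) = -18 + 3*M (q(M) = -3 + 3*(M - 5) = -3 + 3*(-5 + M) = -3 + (-15 + 3*M) = -18 + 3*M)
J(7, -7)*(q(-5) + 42) = 10*((-18 + 3*(-5)) + 42) = 10*((-18 - 15) + 42) = 10*(-33 + 42) = 10*9 = 90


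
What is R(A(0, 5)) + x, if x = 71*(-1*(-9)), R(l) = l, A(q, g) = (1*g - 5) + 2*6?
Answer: 651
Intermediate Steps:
A(q, g) = 7 + g (A(q, g) = (g - 5) + 12 = (-5 + g) + 12 = 7 + g)
x = 639 (x = 71*9 = 639)
R(A(0, 5)) + x = (7 + 5) + 639 = 12 + 639 = 651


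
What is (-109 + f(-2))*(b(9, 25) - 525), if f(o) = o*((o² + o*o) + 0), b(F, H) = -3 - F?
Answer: 67125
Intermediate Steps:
f(o) = 2*o³ (f(o) = o*((o² + o²) + 0) = o*(2*o² + 0) = o*(2*o²) = 2*o³)
(-109 + f(-2))*(b(9, 25) - 525) = (-109 + 2*(-2)³)*((-3 - 1*9) - 525) = (-109 + 2*(-8))*((-3 - 9) - 525) = (-109 - 16)*(-12 - 525) = -125*(-537) = 67125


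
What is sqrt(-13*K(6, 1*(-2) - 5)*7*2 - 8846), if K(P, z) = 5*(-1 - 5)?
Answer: I*sqrt(3386) ≈ 58.189*I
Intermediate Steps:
K(P, z) = -30 (K(P, z) = 5*(-6) = -30)
sqrt(-13*K(6, 1*(-2) - 5)*7*2 - 8846) = sqrt(-13*(-30*7)*2 - 8846) = sqrt(-(-2730)*2 - 8846) = sqrt(-13*(-420) - 8846) = sqrt(5460 - 8846) = sqrt(-3386) = I*sqrt(3386)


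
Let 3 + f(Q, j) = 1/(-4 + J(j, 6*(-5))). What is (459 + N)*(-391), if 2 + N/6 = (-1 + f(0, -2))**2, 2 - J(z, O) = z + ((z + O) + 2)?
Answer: -31753501/150 ≈ -2.1169e+5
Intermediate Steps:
J(z, O) = -O - 2*z (J(z, O) = 2 - (z + ((z + O) + 2)) = 2 - (z + ((O + z) + 2)) = 2 - (z + (2 + O + z)) = 2 - (2 + O + 2*z) = 2 + (-2 - O - 2*z) = -O - 2*z)
f(Q, j) = -3 + 1/(26 - 2*j) (f(Q, j) = -3 + 1/(-4 + (-6*(-5) - 2*j)) = -3 + 1/(-4 + (-1*(-30) - 2*j)) = -3 + 1/(-4 + (30 - 2*j)) = -3 + 1/(26 - 2*j))
N = 12361/150 (N = -12 + 6*(-1 + (77 - 6*(-2))/(2*(-13 - 2)))**2 = -12 + 6*(-1 + (1/2)*(77 + 12)/(-15))**2 = -12 + 6*(-1 + (1/2)*(-1/15)*89)**2 = -12 + 6*(-1 - 89/30)**2 = -12 + 6*(-119/30)**2 = -12 + 6*(14161/900) = -12 + 14161/150 = 12361/150 ≈ 82.407)
(459 + N)*(-391) = (459 + 12361/150)*(-391) = (81211/150)*(-391) = -31753501/150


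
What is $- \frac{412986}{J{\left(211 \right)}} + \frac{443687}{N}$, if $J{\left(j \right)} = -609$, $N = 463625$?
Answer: $\frac{9130516173}{13445125} \approx 679.09$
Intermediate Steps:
$- \frac{412986}{J{\left(211 \right)}} + \frac{443687}{N} = - \frac{412986}{-609} + \frac{443687}{463625} = \left(-412986\right) \left(- \frac{1}{609}\right) + 443687 \cdot \frac{1}{463625} = \frac{19666}{29} + \frac{443687}{463625} = \frac{9130516173}{13445125}$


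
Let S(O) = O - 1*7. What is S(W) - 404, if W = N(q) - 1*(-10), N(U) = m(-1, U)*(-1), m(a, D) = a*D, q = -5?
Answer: -406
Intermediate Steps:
m(a, D) = D*a
N(U) = U (N(U) = (U*(-1))*(-1) = -U*(-1) = U)
W = 5 (W = -5 - 1*(-10) = -5 + 10 = 5)
S(O) = -7 + O (S(O) = O - 7 = -7 + O)
S(W) - 404 = (-7 + 5) - 404 = -2 - 404 = -406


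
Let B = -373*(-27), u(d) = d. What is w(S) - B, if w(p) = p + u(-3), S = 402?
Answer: -9672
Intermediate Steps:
w(p) = -3 + p (w(p) = p - 3 = -3 + p)
B = 10071
w(S) - B = (-3 + 402) - 1*10071 = 399 - 10071 = -9672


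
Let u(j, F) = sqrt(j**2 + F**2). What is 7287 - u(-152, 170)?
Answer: 7287 - 2*sqrt(13001) ≈ 7059.0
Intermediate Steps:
u(j, F) = sqrt(F**2 + j**2)
7287 - u(-152, 170) = 7287 - sqrt(170**2 + (-152)**2) = 7287 - sqrt(28900 + 23104) = 7287 - sqrt(52004) = 7287 - 2*sqrt(13001)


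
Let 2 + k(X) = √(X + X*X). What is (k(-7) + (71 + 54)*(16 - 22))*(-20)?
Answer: 15040 - 20*√42 ≈ 14910.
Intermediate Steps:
k(X) = -2 + √(X + X²) (k(X) = -2 + √(X + X*X) = -2 + √(X + X²))
(k(-7) + (71 + 54)*(16 - 22))*(-20) = ((-2 + √(-7*(1 - 7))) + (71 + 54)*(16 - 22))*(-20) = ((-2 + √(-7*(-6))) + 125*(-6))*(-20) = ((-2 + √42) - 750)*(-20) = (-752 + √42)*(-20) = 15040 - 20*√42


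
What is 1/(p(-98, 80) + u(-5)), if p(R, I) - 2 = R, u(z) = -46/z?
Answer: -5/434 ≈ -0.011521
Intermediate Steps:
p(R, I) = 2 + R
1/(p(-98, 80) + u(-5)) = 1/((2 - 98) - 46/(-5)) = 1/(-96 - 46*(-1/5)) = 1/(-96 + 46/5) = 1/(-434/5) = -5/434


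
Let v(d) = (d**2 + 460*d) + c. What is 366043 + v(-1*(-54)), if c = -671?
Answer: 393128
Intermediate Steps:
v(d) = -671 + d**2 + 460*d (v(d) = (d**2 + 460*d) - 671 = -671 + d**2 + 460*d)
366043 + v(-1*(-54)) = 366043 + (-671 + (-1*(-54))**2 + 460*(-1*(-54))) = 366043 + (-671 + 54**2 + 460*54) = 366043 + (-671 + 2916 + 24840) = 366043 + 27085 = 393128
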